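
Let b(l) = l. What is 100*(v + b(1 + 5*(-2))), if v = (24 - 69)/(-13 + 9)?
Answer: 225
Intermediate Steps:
v = 45/4 (v = -45/(-4) = -45*(-¼) = 45/4 ≈ 11.250)
100*(v + b(1 + 5*(-2))) = 100*(45/4 + (1 + 5*(-2))) = 100*(45/4 + (1 - 10)) = 100*(45/4 - 9) = 100*(9/4) = 225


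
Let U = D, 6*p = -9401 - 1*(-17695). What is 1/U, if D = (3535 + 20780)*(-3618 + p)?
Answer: -1/54360235 ≈ -1.8396e-8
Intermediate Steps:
p = 4147/3 (p = (-9401 - 1*(-17695))/6 = (-9401 + 17695)/6 = (⅙)*8294 = 4147/3 ≈ 1382.3)
D = -54360235 (D = (3535 + 20780)*(-3618 + 4147/3) = 24315*(-6707/3) = -54360235)
U = -54360235
1/U = 1/(-54360235) = -1/54360235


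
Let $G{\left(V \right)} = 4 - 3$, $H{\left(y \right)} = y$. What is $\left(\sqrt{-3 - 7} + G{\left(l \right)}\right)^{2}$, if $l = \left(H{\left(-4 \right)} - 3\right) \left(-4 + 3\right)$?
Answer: $\left(1 + i \sqrt{10}\right)^{2} \approx -9.0 + 6.3246 i$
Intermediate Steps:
$l = 7$ ($l = \left(-4 - 3\right) \left(-4 + 3\right) = \left(-7\right) \left(-1\right) = 7$)
$G{\left(V \right)} = 1$
$\left(\sqrt{-3 - 7} + G{\left(l \right)}\right)^{2} = \left(\sqrt{-3 - 7} + 1\right)^{2} = \left(\sqrt{-10} + 1\right)^{2} = \left(i \sqrt{10} + 1\right)^{2} = \left(1 + i \sqrt{10}\right)^{2}$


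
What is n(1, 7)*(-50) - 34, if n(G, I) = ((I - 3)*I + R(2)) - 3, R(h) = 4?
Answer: -1484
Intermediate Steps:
n(G, I) = 1 + I*(-3 + I) (n(G, I) = ((I - 3)*I + 4) - 3 = ((-3 + I)*I + 4) - 3 = (I*(-3 + I) + 4) - 3 = (4 + I*(-3 + I)) - 3 = 1 + I*(-3 + I))
n(1, 7)*(-50) - 34 = (1 + 7² - 3*7)*(-50) - 34 = (1 + 49 - 21)*(-50) - 34 = 29*(-50) - 34 = -1450 - 34 = -1484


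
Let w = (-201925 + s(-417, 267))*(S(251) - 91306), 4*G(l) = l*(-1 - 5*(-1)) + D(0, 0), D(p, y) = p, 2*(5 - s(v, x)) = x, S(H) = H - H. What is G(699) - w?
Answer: -18448696172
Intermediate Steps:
S(H) = 0
s(v, x) = 5 - x/2
G(l) = l (G(l) = (l*(-1 - 5*(-1)) + 0)/4 = (l*(-1 + 5) + 0)/4 = (l*4 + 0)/4 = (4*l + 0)/4 = (4*l)/4 = l)
w = 18448696871 (w = (-201925 + (5 - ½*267))*(0 - 91306) = (-201925 + (5 - 267/2))*(-91306) = (-201925 - 257/2)*(-91306) = -404107/2*(-91306) = 18448696871)
G(699) - w = 699 - 1*18448696871 = 699 - 18448696871 = -18448696172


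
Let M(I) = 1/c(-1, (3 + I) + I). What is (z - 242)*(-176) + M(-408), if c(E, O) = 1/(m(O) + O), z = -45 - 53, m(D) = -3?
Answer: 59024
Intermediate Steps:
z = -98
c(E, O) = 1/(-3 + O)
M(I) = 2*I (M(I) = 1/(1/(-3 + ((3 + I) + I))) = 1/(1/(-3 + (3 + 2*I))) = 1/(1/(2*I)) = 2*I)
(z - 242)*(-176) + M(-408) = (-98 - 242)*(-176) + 2*(-408) = -340*(-176) - 816 = 59840 - 816 = 59024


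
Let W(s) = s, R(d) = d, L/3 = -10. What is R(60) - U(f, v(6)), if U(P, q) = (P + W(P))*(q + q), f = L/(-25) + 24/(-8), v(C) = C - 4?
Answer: 372/5 ≈ 74.400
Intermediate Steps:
L = -30 (L = 3*(-10) = -30)
v(C) = -4 + C
f = -9/5 (f = -30/(-25) + 24/(-8) = -30*(-1/25) + 24*(-1/8) = 6/5 - 3 = -9/5 ≈ -1.8000)
U(P, q) = 4*P*q (U(P, q) = (P + P)*(q + q) = (2*P)*(2*q) = 4*P*q)
R(60) - U(f, v(6)) = 60 - 4*(-9)*(-4 + 6)/5 = 60 - 4*(-9)*2/5 = 60 - 1*(-72/5) = 60 + 72/5 = 372/5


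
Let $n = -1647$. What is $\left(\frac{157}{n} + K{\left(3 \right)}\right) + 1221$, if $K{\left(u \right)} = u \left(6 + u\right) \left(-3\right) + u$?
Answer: $\frac{1882364}{1647} \approx 1142.9$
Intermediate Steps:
$K{\left(u \right)} = u - 3 u \left(6 + u\right)$ ($K{\left(u \right)} = - 3 u \left(6 + u\right) + u = u - 3 u \left(6 + u\right)$)
$\left(\frac{157}{n} + K{\left(3 \right)}\right) + 1221 = \left(\frac{157}{-1647} - 3 \left(17 + 3 \cdot 3\right)\right) + 1221 = \left(157 \left(- \frac{1}{1647}\right) - 3 \left(17 + 9\right)\right) + 1221 = \left(- \frac{157}{1647} - 3 \cdot 26\right) + 1221 = \left(- \frac{157}{1647} - 78\right) + 1221 = - \frac{128623}{1647} + 1221 = \frac{1882364}{1647}$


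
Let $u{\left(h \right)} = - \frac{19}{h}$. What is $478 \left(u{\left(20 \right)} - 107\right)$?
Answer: $- \frac{516001}{10} \approx -51600.0$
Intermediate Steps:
$478 \left(u{\left(20 \right)} - 107\right) = 478 \left(- \frac{19}{20} - 107\right) = 478 \left(- \frac{2159}{20}\right) = - \frac{516001}{10}$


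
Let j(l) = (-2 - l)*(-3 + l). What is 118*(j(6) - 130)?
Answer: -18172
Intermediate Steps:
j(l) = (-3 + l)*(-2 - l)
118*(j(6) - 130) = 118*((6 + 6 - 1*6²) - 130) = 118*((6 + 6 - 1*36) - 130) = 118*((6 + 6 - 36) - 130) = 118*(-24 - 130) = 118*(-154) = -18172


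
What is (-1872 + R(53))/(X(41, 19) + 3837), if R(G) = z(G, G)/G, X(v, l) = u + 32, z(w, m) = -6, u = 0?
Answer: -99222/205057 ≈ -0.48388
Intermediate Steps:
X(v, l) = 32 (X(v, l) = 0 + 32 = 32)
R(G) = -6/G
(-1872 + R(53))/(X(41, 19) + 3837) = (-1872 - 6/53)/(32 + 3837) = (-1872 - 6*1/53)/3869 = (-1872 - 6/53)*(1/3869) = -99222/53*1/3869 = -99222/205057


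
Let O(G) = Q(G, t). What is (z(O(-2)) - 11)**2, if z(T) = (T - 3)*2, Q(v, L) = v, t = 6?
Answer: 441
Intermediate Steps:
O(G) = G
z(T) = -6 + 2*T (z(T) = (-3 + T)*2 = -6 + 2*T)
(z(O(-2)) - 11)**2 = ((-6 + 2*(-2)) - 11)**2 = ((-6 - 4) - 11)**2 = (-10 - 11)**2 = (-21)**2 = 441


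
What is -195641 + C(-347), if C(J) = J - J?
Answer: -195641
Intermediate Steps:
C(J) = 0
-195641 + C(-347) = -195641 + 0 = -195641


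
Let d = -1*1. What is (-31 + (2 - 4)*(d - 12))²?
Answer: 25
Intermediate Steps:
d = -1
(-31 + (2 - 4)*(d - 12))² = (-31 + (2 - 4)*(-1 - 12))² = (-31 - 2*(-13))² = (-31 + 26)² = (-5)² = 25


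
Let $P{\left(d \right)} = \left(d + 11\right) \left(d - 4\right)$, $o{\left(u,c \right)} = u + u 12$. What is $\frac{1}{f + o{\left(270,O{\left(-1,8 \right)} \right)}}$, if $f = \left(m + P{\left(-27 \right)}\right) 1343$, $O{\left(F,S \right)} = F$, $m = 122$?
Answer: $\frac{1}{833484} \approx 1.1998 \cdot 10^{-6}$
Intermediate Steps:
$o{\left(u,c \right)} = 13 u$ ($o{\left(u,c \right)} = u + 12 u = 13 u$)
$P{\left(d \right)} = \left(-4 + d\right) \left(11 + d\right)$ ($P{\left(d \right)} = \left(11 + d\right) \left(-4 + d\right) = \left(-4 + d\right) \left(11 + d\right)$)
$f = 829974$ ($f = \left(122 + \left(-44 + \left(-27\right)^{2} + 7 \left(-27\right)\right)\right) 1343 = \left(122 - -496\right) 1343 = \left(122 + 496\right) 1343 = 618 \cdot 1343 = 829974$)
$\frac{1}{f + o{\left(270,O{\left(-1,8 \right)} \right)}} = \frac{1}{829974 + 13 \cdot 270} = \frac{1}{829974 + 3510} = \frac{1}{833484}$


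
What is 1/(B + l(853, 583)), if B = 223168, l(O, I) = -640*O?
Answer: -1/322752 ≈ -3.0984e-6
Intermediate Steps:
1/(B + l(853, 583)) = 1/(223168 - 640*853) = 1/(223168 - 545920) = 1/(-322752) = -1/322752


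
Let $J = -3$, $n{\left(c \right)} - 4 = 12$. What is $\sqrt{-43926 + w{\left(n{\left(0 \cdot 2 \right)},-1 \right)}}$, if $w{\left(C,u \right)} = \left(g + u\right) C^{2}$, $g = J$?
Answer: $5 i \sqrt{1798} \approx 212.01 i$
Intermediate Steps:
$n{\left(c \right)} = 16$ ($n{\left(c \right)} = 4 + 12 = 16$)
$g = -3$
$w{\left(C,u \right)} = C^{2} \left(-3 + u\right)$ ($w{\left(C,u \right)} = \left(-3 + u\right) C^{2} = C^{2} \left(-3 + u\right)$)
$\sqrt{-43926 + w{\left(n{\left(0 \cdot 2 \right)},-1 \right)}} = \sqrt{-43926 + 16^{2} \left(-3 - 1\right)} = \sqrt{-43926 + 256 \left(-4\right)} = \sqrt{-43926 - 1024} = \sqrt{-44950} = 5 i \sqrt{1798}$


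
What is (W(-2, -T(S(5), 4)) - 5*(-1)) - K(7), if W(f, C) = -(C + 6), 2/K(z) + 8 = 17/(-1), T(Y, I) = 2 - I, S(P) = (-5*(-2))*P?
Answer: -73/25 ≈ -2.9200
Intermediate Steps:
S(P) = 10*P
K(z) = -2/25 (K(z) = 2/(-8 + 17/(-1)) = 2/(-8 + 17*(-1)) = 2/(-8 - 17) = 2/(-25) = 2*(-1/25) = -2/25)
W(f, C) = -6 - C (W(f, C) = -(6 + C) = -6 - C)
(W(-2, -T(S(5), 4)) - 5*(-1)) - K(7) = ((-6 - (-1)*(2 - 1*4)) - 5*(-1)) - 1*(-2/25) = ((-6 - (-1)*(2 - 4)) + 5) + 2/25 = ((-6 - (-1)*(-2)) + 5) + 2/25 = ((-6 - 1*2) + 5) + 2/25 = ((-6 - 2) + 5) + 2/25 = (-8 + 5) + 2/25 = -3 + 2/25 = -73/25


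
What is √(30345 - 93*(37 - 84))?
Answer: 2*√8679 ≈ 186.32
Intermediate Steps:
√(30345 - 93*(37 - 84)) = √(30345 - 93*(-47)) = √(30345 + 4371) = √34716 = 2*√8679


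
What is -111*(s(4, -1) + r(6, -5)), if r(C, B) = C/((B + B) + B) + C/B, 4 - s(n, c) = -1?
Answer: -1887/5 ≈ -377.40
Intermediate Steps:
s(n, c) = 5 (s(n, c) = 4 - 1*(-1) = 4 + 1 = 5)
r(C, B) = 4*C/(3*B) (r(C, B) = C/(2*B + B) + C/B = C/((3*B)) + C/B = C*(1/(3*B)) + C/B = C/(3*B) + C/B = 4*C/(3*B))
-111*(s(4, -1) + r(6, -5)) = -111*(5 + (4/3)*6/(-5)) = -111*(5 + (4/3)*6*(-1/5)) = -111*(5 - 8/5) = -111*17/5 = -1887/5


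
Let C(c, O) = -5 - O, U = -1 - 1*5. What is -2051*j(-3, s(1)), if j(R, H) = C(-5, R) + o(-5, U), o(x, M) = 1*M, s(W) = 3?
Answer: 16408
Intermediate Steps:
U = -6 (U = -1 - 5 = -6)
o(x, M) = M
j(R, H) = -11 - R (j(R, H) = (-5 - R) - 6 = -11 - R)
-2051*j(-3, s(1)) = -2051*(-11 - 1*(-3)) = -2051*(-11 + 3) = -2051*(-8) = 16408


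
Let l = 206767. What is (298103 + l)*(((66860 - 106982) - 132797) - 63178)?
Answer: -119198292390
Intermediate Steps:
(298103 + l)*(((66860 - 106982) - 132797) - 63178) = (298103 + 206767)*(((66860 - 106982) - 132797) - 63178) = 504870*((-40122 - 132797) - 63178) = 504870*(-172919 - 63178) = 504870*(-236097) = -119198292390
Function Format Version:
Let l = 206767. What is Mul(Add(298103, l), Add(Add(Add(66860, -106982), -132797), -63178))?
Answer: -119198292390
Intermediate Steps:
Mul(Add(298103, l), Add(Add(Add(66860, -106982), -132797), -63178)) = Mul(Add(298103, 206767), Add(Add(Add(66860, -106982), -132797), -63178)) = Mul(504870, Add(Add(-40122, -132797), -63178)) = Mul(504870, Add(-172919, -63178)) = Mul(504870, -236097) = -119198292390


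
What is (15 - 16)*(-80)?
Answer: 80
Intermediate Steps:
(15 - 16)*(-80) = -1*(-80) = 80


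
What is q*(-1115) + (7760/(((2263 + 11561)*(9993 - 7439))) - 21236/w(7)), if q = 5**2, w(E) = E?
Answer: -477434295421/15446592 ≈ -30909.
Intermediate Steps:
q = 25
q*(-1115) + (7760/(((2263 + 11561)*(9993 - 7439))) - 21236/w(7)) = 25*(-1115) + (7760/(((2263 + 11561)*(9993 - 7439))) - 21236/7) = -27875 + (7760/((13824*2554)) - 21236*1/7) = -27875 + (7760/35306496 - 21236/7) = -27875 + (7760*(1/35306496) - 21236/7) = -27875 + (485/2206656 - 21236/7) = -27875 - 46860543421/15446592 = -477434295421/15446592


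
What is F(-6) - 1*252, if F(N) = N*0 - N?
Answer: -246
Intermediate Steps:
F(N) = -N (F(N) = 0 - N = -N)
F(-6) - 1*252 = -1*(-6) - 1*252 = 6 - 252 = -246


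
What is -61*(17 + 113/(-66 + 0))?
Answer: -61549/66 ≈ -932.56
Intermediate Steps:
-61*(17 + 113/(-66 + 0)) = -61*(17 + 113/(-66)) = -61*(17 + 113*(-1/66)) = -61*(17 - 113/66) = -61*1009/66 = -61549/66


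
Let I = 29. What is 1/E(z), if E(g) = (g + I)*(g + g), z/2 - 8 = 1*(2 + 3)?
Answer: 1/2860 ≈ 0.00034965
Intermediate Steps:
z = 26 (z = 16 + 2*(1*(2 + 3)) = 16 + 2*(1*5) = 16 + 2*5 = 16 + 10 = 26)
E(g) = 2*g*(29 + g) (E(g) = (g + 29)*(g + g) = (29 + g)*(2*g) = 2*g*(29 + g))
1/E(z) = 1/(2*26*(29 + 26)) = 1/(2*26*55) = 1/2860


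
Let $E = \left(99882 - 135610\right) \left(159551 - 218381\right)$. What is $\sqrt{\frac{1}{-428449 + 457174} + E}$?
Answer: $\frac{\sqrt{69372543858157149}}{5745} \approx 45846.0$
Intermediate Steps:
$E = 2101878240$ ($E = \left(-35728\right) \left(-58830\right) = 2101878240$)
$\sqrt{\frac{1}{-428449 + 457174} + E} = \sqrt{\frac{1}{-428449 + 457174} + 2101878240} = \sqrt{\frac{1}{28725} + 2101878240} = \sqrt{\frac{60376452444001}{28725}} = \frac{\sqrt{69372543858157149}}{5745}$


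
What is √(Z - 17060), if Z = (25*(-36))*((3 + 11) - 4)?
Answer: 2*I*√6515 ≈ 161.43*I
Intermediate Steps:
Z = -9000 (Z = -900*(14 - 4) = -900*10 = -9000)
√(Z - 17060) = √(-9000 - 17060) = √(-26060) = 2*I*√6515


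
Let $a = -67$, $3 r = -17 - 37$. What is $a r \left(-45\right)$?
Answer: $-54270$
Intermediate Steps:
$r = -18$ ($r = \frac{-17 - 37}{3} = \frac{1}{3} \left(-54\right) = -18$)
$a r \left(-45\right) = \left(-67\right) \left(-18\right) \left(-45\right) = 1206 \left(-45\right) = -54270$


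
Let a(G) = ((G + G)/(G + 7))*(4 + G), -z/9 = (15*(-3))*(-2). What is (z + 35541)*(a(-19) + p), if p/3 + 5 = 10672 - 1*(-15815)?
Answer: 5515178607/2 ≈ 2.7576e+9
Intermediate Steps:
p = 79446 (p = -15 + 3*(10672 - 1*(-15815)) = -15 + 3*(10672 + 15815) = -15 + 3*26487 = -15 + 79461 = 79446)
z = -810 (z = -9*15*(-3)*(-2) = -(-405)*(-2) = -9*90 = -810)
a(G) = 2*G*(4 + G)/(7 + G) (a(G) = ((2*G)/(7 + G))*(4 + G) = (2*G/(7 + G))*(4 + G) = 2*G*(4 + G)/(7 + G))
(z + 35541)*(a(-19) + p) = (-810 + 35541)*(2*(-19)*(4 - 19)/(7 - 19) + 79446) = 34731*(2*(-19)*(-15)/(-12) + 79446) = 34731*(2*(-19)*(-1/12)*(-15) + 79446) = 34731*(-95/2 + 79446) = 34731*(158797/2) = 5515178607/2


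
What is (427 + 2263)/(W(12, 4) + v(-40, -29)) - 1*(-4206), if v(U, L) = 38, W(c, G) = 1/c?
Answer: 1954422/457 ≈ 4276.6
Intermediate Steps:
(427 + 2263)/(W(12, 4) + v(-40, -29)) - 1*(-4206) = (427 + 2263)/(1/12 + 38) - 1*(-4206) = 2690/(1/12 + 38) + 4206 = 2690/(457/12) + 4206 = 2690*(12/457) + 4206 = 32280/457 + 4206 = 1954422/457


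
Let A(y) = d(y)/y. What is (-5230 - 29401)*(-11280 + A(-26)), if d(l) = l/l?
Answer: 10156614311/26 ≈ 3.9064e+8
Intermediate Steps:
d(l) = 1
A(y) = 1/y
(-5230 - 29401)*(-11280 + A(-26)) = (-5230 - 29401)*(-11280 + 1/(-26)) = -34631*(-11280 - 1/26) = -34631*(-293281/26) = 10156614311/26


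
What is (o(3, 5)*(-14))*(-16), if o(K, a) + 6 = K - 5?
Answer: -1792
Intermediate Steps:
o(K, a) = -11 + K (o(K, a) = -6 + (K - 5) = -6 + (-5 + K) = -11 + K)
(o(3, 5)*(-14))*(-16) = ((-11 + 3)*(-14))*(-16) = -8*(-14)*(-16) = 112*(-16) = -1792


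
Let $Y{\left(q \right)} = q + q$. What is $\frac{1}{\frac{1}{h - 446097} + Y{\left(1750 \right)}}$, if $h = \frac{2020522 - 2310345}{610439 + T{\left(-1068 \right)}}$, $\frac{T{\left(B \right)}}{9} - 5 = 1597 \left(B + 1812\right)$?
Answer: $\frac{5042678993435}{17649376465718504} \approx 0.00028571$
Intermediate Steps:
$Y{\left(q \right)} = 2 q$
$T{\left(B \right)} = 26043921 + 14373 B$ ($T{\left(B \right)} = 45 + 9 \cdot 1597 \left(B + 1812\right) = 45 + 9 \cdot 1597 \left(1812 + B\right) = 45 + 9 \left(2893764 + 1597 B\right) = 45 + \left(26043876 + 14373 B\right) = 26043921 + 14373 B$)
$h = - \frac{289823}{11303996}$ ($h = \frac{2020522 - 2310345}{610439 + \left(26043921 + 14373 \left(-1068\right)\right)} = - \frac{289823}{610439 + \left(26043921 - 15350364\right)} = - \frac{289823}{610439 + 10693557} = - \frac{289823}{11303996} \approx -0.025639$)
$\frac{1}{\frac{1}{h - 446097} + Y{\left(1750 \right)}} = \frac{1}{\frac{1}{- \frac{289823}{11303996} - 446097} + 2 \cdot 1750} = \frac{1}{\frac{1}{- \frac{5042678993435}{11303996}} + 3500} = \frac{1}{- \frac{11303996}{5042678993435} + 3500} = \frac{1}{\frac{17649376465718504}{5042678993435}} = \frac{5042678993435}{17649376465718504}$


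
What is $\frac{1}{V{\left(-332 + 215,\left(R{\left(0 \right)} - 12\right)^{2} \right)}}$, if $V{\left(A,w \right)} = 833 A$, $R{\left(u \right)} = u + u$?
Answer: $- \frac{1}{97461} \approx -1.0261 \cdot 10^{-5}$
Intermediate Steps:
$R{\left(u \right)} = 2 u$
$\frac{1}{V{\left(-332 + 215,\left(R{\left(0 \right)} - 12\right)^{2} \right)}} = \frac{1}{833 \left(-332 + 215\right)} = \frac{1}{833 \left(-117\right)} = \frac{1}{-97461} = - \frac{1}{97461}$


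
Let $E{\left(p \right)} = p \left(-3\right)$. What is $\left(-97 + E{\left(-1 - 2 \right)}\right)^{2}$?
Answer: $7744$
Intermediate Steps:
$E{\left(p \right)} = - 3 p$
$\left(-97 + E{\left(-1 - 2 \right)}\right)^{2} = \left(-97 - 3 \left(-1 - 2\right)\right)^{2} = \left(-97 - -9\right)^{2} = \left(-97 + 9\right)^{2} = \left(-88\right)^{2} = 7744$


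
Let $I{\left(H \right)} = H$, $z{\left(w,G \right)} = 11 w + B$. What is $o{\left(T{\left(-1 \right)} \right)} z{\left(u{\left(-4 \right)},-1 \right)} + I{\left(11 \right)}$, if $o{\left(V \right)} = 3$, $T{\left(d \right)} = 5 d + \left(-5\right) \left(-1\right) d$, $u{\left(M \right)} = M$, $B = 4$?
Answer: $-109$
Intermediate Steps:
$z{\left(w,G \right)} = 4 + 11 w$ ($z{\left(w,G \right)} = 11 w + 4 = 4 + 11 w$)
$T{\left(d \right)} = 10 d$ ($T{\left(d \right)} = 5 d + 5 d = 10 d$)
$o{\left(T{\left(-1 \right)} \right)} z{\left(u{\left(-4 \right)},-1 \right)} + I{\left(11 \right)} = 3 \left(4 + 11 \left(-4\right)\right) + 11 = 3 \left(4 - 44\right) + 11 = 3 \left(-40\right) + 11 = -120 + 11 = -109$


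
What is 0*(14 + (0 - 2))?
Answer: 0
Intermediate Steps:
0*(14 + (0 - 2)) = 0*(14 - 2) = 0*12 = 0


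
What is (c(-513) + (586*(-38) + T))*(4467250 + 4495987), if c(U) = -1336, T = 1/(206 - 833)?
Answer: -132653299298033/627 ≈ -2.1157e+11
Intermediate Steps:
T = -1/627 (T = 1/(-627) = -1/627 ≈ -0.0015949)
(c(-513) + (586*(-38) + T))*(4467250 + 4495987) = (-1336 + (586*(-38) - 1/627))*(4467250 + 4495987) = (-1336 + (-22268 - 1/627))*8963237 = (-1336 - 13962037/627)*8963237 = -14799709/627*8963237 = -132653299298033/627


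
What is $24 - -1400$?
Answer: $1424$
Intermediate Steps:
$24 - -1400 = 24 + 1400 = 1424$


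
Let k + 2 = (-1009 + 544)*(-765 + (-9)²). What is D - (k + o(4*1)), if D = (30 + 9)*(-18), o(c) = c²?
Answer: -318776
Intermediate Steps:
D = -702 (D = 39*(-18) = -702)
k = 318058 (k = -2 + (-1009 + 544)*(-765 + (-9)²) = -2 - 465*(-765 + 81) = -2 - 465*(-684) = -2 + 318060 = 318058)
D - (k + o(4*1)) = -702 - (318058 + (4*1)²) = -702 - (318058 + 4²) = -702 - (318058 + 16) = -702 - 1*318074 = -702 - 318074 = -318776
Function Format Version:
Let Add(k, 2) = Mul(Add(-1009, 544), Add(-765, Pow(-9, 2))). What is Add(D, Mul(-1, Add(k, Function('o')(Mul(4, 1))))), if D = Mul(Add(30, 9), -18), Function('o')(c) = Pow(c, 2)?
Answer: -318776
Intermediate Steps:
D = -702 (D = Mul(39, -18) = -702)
k = 318058 (k = Add(-2, Mul(Add(-1009, 544), Add(-765, Pow(-9, 2)))) = Add(-2, Mul(-465, Add(-765, 81))) = Add(-2, Mul(-465, -684)) = Add(-2, 318060) = 318058)
Add(D, Mul(-1, Add(k, Function('o')(Mul(4, 1))))) = Add(-702, Mul(-1, Add(318058, Pow(Mul(4, 1), 2)))) = Add(-702, Mul(-1, Add(318058, Pow(4, 2)))) = Add(-702, Mul(-1, Add(318058, 16))) = Add(-702, Mul(-1, 318074)) = Add(-702, -318074) = -318776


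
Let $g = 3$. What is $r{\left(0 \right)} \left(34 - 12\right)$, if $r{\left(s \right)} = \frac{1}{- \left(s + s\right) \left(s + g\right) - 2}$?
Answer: $-11$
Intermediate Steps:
$r{\left(s \right)} = \frac{1}{-2 - 2 s \left(3 + s\right)}$ ($r{\left(s \right)} = \frac{1}{- \left(s + s\right) \left(s + 3\right) - 2} = \frac{1}{- 2 s \left(3 + s\right) - 2} = \frac{1}{-2 - 2 s \left(3 + s\right)}$)
$r{\left(0 \right)} \left(34 - 12\right) = - \frac{1}{2 + 2 \cdot 0^{2} + 6 \cdot 0} \left(34 - 12\right) = - \frac{1}{2 + 2 \cdot 0 + 0} \cdot 22 = - \frac{1}{2 + 0 + 0} \cdot 22 = - \frac{1}{2} \cdot 22 = \left(-1\right) \frac{1}{2} \cdot 22 = \left(- \frac{1}{2}\right) 22 = -11$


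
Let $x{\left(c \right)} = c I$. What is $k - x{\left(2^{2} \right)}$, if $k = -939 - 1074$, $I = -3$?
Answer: $-2001$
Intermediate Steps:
$k = -2013$
$x{\left(c \right)} = - 3 c$ ($x{\left(c \right)} = c \left(-3\right) = - 3 c$)
$k - x{\left(2^{2} \right)} = -2013 - - 3 \cdot 2^{2} = -2013 - \left(-3\right) 4 = -2013 - -12 = -2013 + 12 = -2001$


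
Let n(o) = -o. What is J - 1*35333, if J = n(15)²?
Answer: -35108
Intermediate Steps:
J = 225 (J = (-1*15)² = (-15)² = 225)
J - 1*35333 = 225 - 1*35333 = 225 - 35333 = -35108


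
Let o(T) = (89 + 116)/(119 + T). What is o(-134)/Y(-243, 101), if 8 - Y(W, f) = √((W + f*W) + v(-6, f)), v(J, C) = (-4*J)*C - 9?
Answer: -328/67305 - 41*I*√22371/67305 ≈ -0.0048733 - 0.091113*I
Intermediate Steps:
v(J, C) = -9 - 4*C*J (v(J, C) = -4*C*J - 9 = -9 - 4*C*J)
o(T) = 205/(119 + T)
Y(W, f) = 8 - √(-9 + W + 24*f + W*f) (Y(W, f) = 8 - √((W + f*W) + (-9 - 4*f*(-6))) = 8 - √((W + W*f) + (-9 + 24*f)) = 8 - √(-9 + W + 24*f + W*f))
o(-134)/Y(-243, 101) = (205/(119 - 134))/(8 - √(-9 - 243 + 24*101 - 243*101)) = (205/(-15))/(8 - √(-9 - 243 + 2424 - 24543)) = (205*(-1/15))/(8 - √(-22371)) = -41/(3*(8 - I*√22371))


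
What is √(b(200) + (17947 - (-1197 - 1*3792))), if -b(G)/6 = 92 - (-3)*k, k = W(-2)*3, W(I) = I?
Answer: 2*√5623 ≈ 149.97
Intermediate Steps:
k = -6 (k = -2*3 = -6)
b(G) = -444 (b(G) = -6*(92 - (-3)*(-6)) = -6*(92 - 1*18) = -6*(92 - 18) = -6*74 = -444)
√(b(200) + (17947 - (-1197 - 1*3792))) = √(-444 + (17947 - (-1197 - 1*3792))) = √(-444 + (17947 - (-1197 - 3792))) = √(-444 + (17947 - 1*(-4989))) = √(-444 + (17947 + 4989)) = √(-444 + 22936) = √22492 = 2*√5623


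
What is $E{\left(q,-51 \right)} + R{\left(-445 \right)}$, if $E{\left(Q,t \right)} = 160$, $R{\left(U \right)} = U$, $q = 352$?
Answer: $-285$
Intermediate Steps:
$E{\left(q,-51 \right)} + R{\left(-445 \right)} = 160 - 445 = -285$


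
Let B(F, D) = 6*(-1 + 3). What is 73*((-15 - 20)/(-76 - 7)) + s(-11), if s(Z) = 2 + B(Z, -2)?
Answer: 3717/83 ≈ 44.783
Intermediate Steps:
B(F, D) = 12 (B(F, D) = 6*2 = 12)
s(Z) = 14 (s(Z) = 2 + 12 = 14)
73*((-15 - 20)/(-76 - 7)) + s(-11) = 73*((-15 - 20)/(-76 - 7)) + 14 = 73*(-35/(-83)) + 14 = 73*(-35*(-1/83)) + 14 = 73*(35/83) + 14 = 2555/83 + 14 = 3717/83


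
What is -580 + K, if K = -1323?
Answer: -1903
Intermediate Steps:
-580 + K = -580 - 1323 = -1903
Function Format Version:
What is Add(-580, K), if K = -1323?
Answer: -1903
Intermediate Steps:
Add(-580, K) = Add(-580, -1323) = -1903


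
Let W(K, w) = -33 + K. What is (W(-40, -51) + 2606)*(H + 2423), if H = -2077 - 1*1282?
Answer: -2370888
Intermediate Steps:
H = -3359 (H = -2077 - 1282 = -3359)
(W(-40, -51) + 2606)*(H + 2423) = ((-33 - 40) + 2606)*(-3359 + 2423) = (-73 + 2606)*(-936) = 2533*(-936) = -2370888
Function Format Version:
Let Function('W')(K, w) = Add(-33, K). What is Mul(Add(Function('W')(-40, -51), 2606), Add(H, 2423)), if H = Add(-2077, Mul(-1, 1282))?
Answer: -2370888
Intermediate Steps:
H = -3359 (H = Add(-2077, -1282) = -3359)
Mul(Add(Function('W')(-40, -51), 2606), Add(H, 2423)) = Mul(Add(Add(-33, -40), 2606), Add(-3359, 2423)) = Mul(Add(-73, 2606), -936) = Mul(2533, -936) = -2370888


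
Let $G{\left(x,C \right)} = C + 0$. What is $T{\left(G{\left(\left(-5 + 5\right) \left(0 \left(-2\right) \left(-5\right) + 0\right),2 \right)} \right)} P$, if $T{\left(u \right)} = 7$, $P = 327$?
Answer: $2289$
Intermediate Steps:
$G{\left(x,C \right)} = C$
$T{\left(G{\left(\left(-5 + 5\right) \left(0 \left(-2\right) \left(-5\right) + 0\right),2 \right)} \right)} P = 7 \cdot 327 = 2289$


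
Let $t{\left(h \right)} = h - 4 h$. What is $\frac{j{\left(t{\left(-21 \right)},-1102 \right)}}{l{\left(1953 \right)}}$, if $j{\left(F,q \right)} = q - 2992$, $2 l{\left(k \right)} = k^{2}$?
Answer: $- \frac{8188}{3814209} \approx -0.0021467$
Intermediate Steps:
$l{\left(k \right)} = \frac{k^{2}}{2}$
$t{\left(h \right)} = - 3 h$
$j{\left(F,q \right)} = -2992 + q$
$\frac{j{\left(t{\left(-21 \right)},-1102 \right)}}{l{\left(1953 \right)}} = \frac{-2992 - 1102}{\frac{1}{2} \cdot 1953^{2}} = - \frac{4094}{\frac{1}{2} \cdot 3814209} = - \frac{4094}{\frac{3814209}{2}} = \left(-4094\right) \frac{2}{3814209} = - \frac{8188}{3814209}$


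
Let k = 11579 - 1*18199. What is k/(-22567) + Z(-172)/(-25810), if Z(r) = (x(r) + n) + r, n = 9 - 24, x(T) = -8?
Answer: 35052553/116490854 ≈ 0.30090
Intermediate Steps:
n = -15
Z(r) = -23 + r (Z(r) = (-8 - 15) + r = -23 + r)
k = -6620 (k = 11579 - 18199 = -6620)
k/(-22567) + Z(-172)/(-25810) = -6620/(-22567) + (-23 - 172)/(-25810) = -6620*(-1/22567) - 195*(-1/25810) = 6620/22567 + 39/5162 = 35052553/116490854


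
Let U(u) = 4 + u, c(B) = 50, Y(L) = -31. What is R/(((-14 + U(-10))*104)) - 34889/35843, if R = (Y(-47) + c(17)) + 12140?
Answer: -508384157/74553440 ≈ -6.8191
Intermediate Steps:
R = 12159 (R = (-31 + 50) + 12140 = 19 + 12140 = 12159)
R/(((-14 + U(-10))*104)) - 34889/35843 = 12159/(((-14 + (4 - 10))*104)) - 34889/35843 = 12159/(((-14 - 6)*104)) - 34889*1/35843 = 12159/((-20*104)) - 34889/35843 = 12159/(-2080) - 34889/35843 = 12159*(-1/2080) - 34889/35843 = -12159/2080 - 34889/35843 = -508384157/74553440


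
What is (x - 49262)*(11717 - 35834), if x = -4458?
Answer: 1295565240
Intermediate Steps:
(x - 49262)*(11717 - 35834) = (-4458 - 49262)*(11717 - 35834) = -53720*(-24117) = 1295565240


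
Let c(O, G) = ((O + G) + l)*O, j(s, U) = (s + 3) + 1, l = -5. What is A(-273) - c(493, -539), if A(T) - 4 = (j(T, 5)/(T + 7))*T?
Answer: 945095/38 ≈ 24871.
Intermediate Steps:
j(s, U) = 4 + s (j(s, U) = (3 + s) + 1 = 4 + s)
A(T) = 4 + T*(4 + T)/(7 + T) (A(T) = 4 + ((4 + T)/(T + 7))*T = 4 + ((4 + T)/(7 + T))*T = 4 + T*(4 + T)/(7 + T))
c(O, G) = O*(-5 + G + O) (c(O, G) = ((O + G) - 5)*O = ((G + O) - 5)*O = (-5 + G + O)*O = O*(-5 + G + O))
A(-273) - c(493, -539) = (28 + (-273)² + 8*(-273))/(7 - 273) - 493*(-5 - 539 + 493) = (28 + 74529 - 2184)/(-266) - 493*(-51) = -1/266*72373 - 1*(-25143) = -10339/38 + 25143 = 945095/38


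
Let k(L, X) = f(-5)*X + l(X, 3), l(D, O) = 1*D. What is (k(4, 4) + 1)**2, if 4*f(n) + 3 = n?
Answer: 9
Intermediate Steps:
l(D, O) = D
f(n) = -3/4 + n/4
k(L, X) = -X (k(L, X) = (-3/4 + (1/4)*(-5))*X + X = (-3/4 - 5/4)*X + X = -2*X + X = -X)
(k(4, 4) + 1)**2 = (-1*4 + 1)**2 = (-4 + 1)**2 = (-3)**2 = 9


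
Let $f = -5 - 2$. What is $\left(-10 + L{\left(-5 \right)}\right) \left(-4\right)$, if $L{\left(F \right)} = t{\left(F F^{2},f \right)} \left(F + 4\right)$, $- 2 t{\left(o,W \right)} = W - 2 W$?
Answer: $26$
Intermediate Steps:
$f = -7$
$t{\left(o,W \right)} = \frac{W}{2}$ ($t{\left(o,W \right)} = - \frac{W - 2 W}{2} = - \frac{\left(-1\right) W}{2} = \frac{W}{2}$)
$L{\left(F \right)} = -14 - \frac{7 F}{2}$ ($L{\left(F \right)} = \frac{1}{2} \left(-7\right) \left(F + 4\right) = - \frac{7 \left(4 + F\right)}{2} = -14 - \frac{7 F}{2}$)
$\left(-10 + L{\left(-5 \right)}\right) \left(-4\right) = \left(-10 - - \frac{7}{2}\right) \left(-4\right) = \left(-10 + \left(-14 + \frac{35}{2}\right)\right) \left(-4\right) = \left(-10 + \frac{7}{2}\right) \left(-4\right) = \left(- \frac{13}{2}\right) \left(-4\right) = 26$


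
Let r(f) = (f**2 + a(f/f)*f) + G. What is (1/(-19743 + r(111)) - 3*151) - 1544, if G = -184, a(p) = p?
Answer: -14967516/7495 ≈ -1997.0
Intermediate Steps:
r(f) = -184 + f + f**2 (r(f) = (f**2 + (f/f)*f) - 184 = (f**2 + 1*f) - 184 = (f**2 + f) - 184 = (f + f**2) - 184 = -184 + f + f**2)
(1/(-19743 + r(111)) - 3*151) - 1544 = (1/(-19743 + (-184 + 111 + 111**2)) - 3*151) - 1544 = (1/(-19743 + (-184 + 111 + 12321)) - 453) - 1544 = (1/(-19743 + 12248) - 453) - 1544 = (1/(-7495) - 453) - 1544 = (-1/7495 - 453) - 1544 = -3395236/7495 - 1544 = -14967516/7495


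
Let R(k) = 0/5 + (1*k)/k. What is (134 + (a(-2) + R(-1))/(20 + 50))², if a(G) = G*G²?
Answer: 1792921/100 ≈ 17929.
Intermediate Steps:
R(k) = 1 (R(k) = 0*(⅕) + k/k = 0 + 1 = 1)
a(G) = G³
(134 + (a(-2) + R(-1))/(20 + 50))² = (134 + ((-2)³ + 1)/(20 + 50))² = (134 + (-8 + 1)/70)² = (134 - 7*1/70)² = (134 - ⅒)² = (1339/10)² = 1792921/100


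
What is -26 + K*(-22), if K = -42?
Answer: 898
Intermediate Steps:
-26 + K*(-22) = -26 - 42*(-22) = -26 + 924 = 898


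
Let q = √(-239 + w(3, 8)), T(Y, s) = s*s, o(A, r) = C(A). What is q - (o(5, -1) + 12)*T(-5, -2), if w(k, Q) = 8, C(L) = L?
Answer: -68 + I*√231 ≈ -68.0 + 15.199*I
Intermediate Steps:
o(A, r) = A
T(Y, s) = s²
q = I*√231 (q = √(-239 + 8) = √(-231) = I*√231 ≈ 15.199*I)
q - (o(5, -1) + 12)*T(-5, -2) = I*√231 - (5 + 12)*(-2)² = I*√231 - 17*4 = I*√231 - 1*68 = I*√231 - 68 = -68 + I*√231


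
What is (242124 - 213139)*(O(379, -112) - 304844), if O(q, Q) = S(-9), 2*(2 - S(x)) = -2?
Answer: -8835816385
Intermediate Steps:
S(x) = 3 (S(x) = 2 - 1/2*(-2) = 2 + 1 = 3)
O(q, Q) = 3
(242124 - 213139)*(O(379, -112) - 304844) = (242124 - 213139)*(3 - 304844) = 28985*(-304841) = -8835816385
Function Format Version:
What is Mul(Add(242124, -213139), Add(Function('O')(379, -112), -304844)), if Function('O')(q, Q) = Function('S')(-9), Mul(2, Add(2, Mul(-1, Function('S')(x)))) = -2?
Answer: -8835816385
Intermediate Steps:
Function('S')(x) = 3 (Function('S')(x) = Add(2, Mul(Rational(-1, 2), -2)) = Add(2, 1) = 3)
Function('O')(q, Q) = 3
Mul(Add(242124, -213139), Add(Function('O')(379, -112), -304844)) = Mul(Add(242124, -213139), Add(3, -304844)) = Mul(28985, -304841) = -8835816385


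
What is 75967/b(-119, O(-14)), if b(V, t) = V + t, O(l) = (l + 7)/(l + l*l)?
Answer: -1975142/3095 ≈ -638.17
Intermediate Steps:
O(l) = (7 + l)/(l + l²)
75967/b(-119, O(-14)) = 75967/(-119 + (7 - 14)/((-14)*(1 - 14))) = 75967/(-119 - 1/14*(-7)/(-13)) = 75967/(-119 - 1/14*(-1/13)*(-7)) = 75967/(-119 - 1/26) = 75967/(-3095/26) = 75967*(-26/3095) = -1975142/3095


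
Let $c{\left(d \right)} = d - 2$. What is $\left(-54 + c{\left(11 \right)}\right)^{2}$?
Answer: $2025$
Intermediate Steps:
$c{\left(d \right)} = -2 + d$ ($c{\left(d \right)} = d - 2 = -2 + d$)
$\left(-54 + c{\left(11 \right)}\right)^{2} = \left(-54 + \left(-2 + 11\right)\right)^{2} = \left(-54 + 9\right)^{2} = \left(-45\right)^{2} = 2025$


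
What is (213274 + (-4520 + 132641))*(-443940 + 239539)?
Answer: -69781479395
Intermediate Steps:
(213274 + (-4520 + 132641))*(-443940 + 239539) = (213274 + 128121)*(-204401) = 341395*(-204401) = -69781479395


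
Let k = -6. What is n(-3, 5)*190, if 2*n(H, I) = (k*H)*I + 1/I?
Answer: 8569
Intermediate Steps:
n(H, I) = 1/(2*I) - 3*H*I (n(H, I) = ((-6*H)*I + 1/I)/2 = (-6*H*I + 1/I)/2 = (1/I - 6*H*I)/2 = 1/(2*I) - 3*H*I)
n(-3, 5)*190 = ((½)/5 - 3*(-3)*5)*190 = ((½)*(⅕) + 45)*190 = (⅒ + 45)*190 = (451/10)*190 = 8569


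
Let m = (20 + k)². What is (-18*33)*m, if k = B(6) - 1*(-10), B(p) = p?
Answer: -769824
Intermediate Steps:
k = 16 (k = 6 - 1*(-10) = 6 + 10 = 16)
m = 1296 (m = (20 + 16)² = 36² = 1296)
(-18*33)*m = -18*33*1296 = -594*1296 = -769824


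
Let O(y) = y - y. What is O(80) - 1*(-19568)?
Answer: 19568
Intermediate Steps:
O(y) = 0
O(80) - 1*(-19568) = 0 - 1*(-19568) = 0 + 19568 = 19568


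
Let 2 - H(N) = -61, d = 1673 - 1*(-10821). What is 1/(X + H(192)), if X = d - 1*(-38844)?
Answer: 1/51401 ≈ 1.9455e-5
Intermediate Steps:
d = 12494 (d = 1673 + 10821 = 12494)
H(N) = 63 (H(N) = 2 - 1*(-61) = 2 + 61 = 63)
X = 51338 (X = 12494 - 1*(-38844) = 12494 + 38844 = 51338)
1/(X + H(192)) = 1/(51338 + 63) = 1/51401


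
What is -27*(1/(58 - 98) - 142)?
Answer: 153387/40 ≈ 3834.7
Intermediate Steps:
-27*(1/(58 - 98) - 142) = -27*(1/(-40) - 142) = -27*(-1/40 - 142) = -27*(-5681/40) = 153387/40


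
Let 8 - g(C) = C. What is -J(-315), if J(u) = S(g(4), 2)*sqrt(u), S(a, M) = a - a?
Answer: 0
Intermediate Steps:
g(C) = 8 - C
S(a, M) = 0
J(u) = 0 (J(u) = 0*sqrt(u) = 0)
-J(-315) = -1*0 = 0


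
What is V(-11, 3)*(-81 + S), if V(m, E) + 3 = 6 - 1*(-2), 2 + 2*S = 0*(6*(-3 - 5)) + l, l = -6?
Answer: -425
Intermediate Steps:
S = -4 (S = -1 + (0*(6*(-3 - 5)) - 6)/2 = -1 + (0*(6*(-8)) - 6)/2 = -1 + (0*(-48) - 6)/2 = -1 + (0 - 6)/2 = -1 + (½)*(-6) = -1 - 3 = -4)
V(m, E) = 5 (V(m, E) = -3 + (6 - 1*(-2)) = -3 + (6 + 2) = -3 + 8 = 5)
V(-11, 3)*(-81 + S) = 5*(-81 - 4) = 5*(-85) = -425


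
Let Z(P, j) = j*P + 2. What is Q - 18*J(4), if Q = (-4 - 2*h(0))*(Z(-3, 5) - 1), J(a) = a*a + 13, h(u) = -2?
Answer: -522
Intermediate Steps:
Z(P, j) = 2 + P*j (Z(P, j) = P*j + 2 = 2 + P*j)
J(a) = 13 + a² (J(a) = a² + 13 = 13 + a²)
Q = 0 (Q = (-4 - 2*(-2))*((2 - 3*5) - 1) = (-4 + 4)*((2 - 15) - 1) = 0*(-13 - 1) = 0*(-14) = 0)
Q - 18*J(4) = 0 - 18*(13 + 4²) = 0 - 18*(13 + 16) = 0 - 18*29 = 0 - 522 = -522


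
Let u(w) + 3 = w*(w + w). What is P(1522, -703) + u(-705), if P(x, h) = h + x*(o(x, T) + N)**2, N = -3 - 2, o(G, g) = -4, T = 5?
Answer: 1116626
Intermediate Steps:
N = -5
u(w) = -3 + 2*w**2 (u(w) = -3 + w*(w + w) = -3 + w*(2*w) = -3 + 2*w**2)
P(x, h) = h + 81*x (P(x, h) = h + x*(-4 - 5)**2 = h + x*(-9)**2 = h + x*81 = h + 81*x)
P(1522, -703) + u(-705) = (-703 + 81*1522) + (-3 + 2*(-705)**2) = (-703 + 123282) + (-3 + 2*497025) = 122579 + (-3 + 994050) = 122579 + 994047 = 1116626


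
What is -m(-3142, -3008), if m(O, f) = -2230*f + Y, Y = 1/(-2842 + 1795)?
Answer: -7023108479/1047 ≈ -6.7078e+6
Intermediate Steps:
Y = -1/1047 (Y = 1/(-1047) = -1/1047 ≈ -0.00095511)
m(O, f) = -1/1047 - 2230*f (m(O, f) = -2230*f - 1/1047 = -1/1047 - 2230*f)
-m(-3142, -3008) = -(-1/1047 - 2230*(-3008)) = -(-1/1047 + 6707840) = -1*7023108479/1047 = -7023108479/1047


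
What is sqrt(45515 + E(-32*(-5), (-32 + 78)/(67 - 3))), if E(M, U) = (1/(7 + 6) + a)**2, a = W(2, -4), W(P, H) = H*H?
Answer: 6*sqrt(214881)/13 ≈ 213.95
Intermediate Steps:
W(P, H) = H**2
a = 16 (a = (-4)**2 = 16)
E(M, U) = 43681/169 (E(M, U) = (1/(7 + 6) + 16)**2 = (1/13 + 16)**2 = (209/13)**2 = 43681/169)
sqrt(45515 + E(-32*(-5), (-32 + 78)/(67 - 3))) = sqrt(45515 + 43681/169) = sqrt(7735716/169) = 6*sqrt(214881)/13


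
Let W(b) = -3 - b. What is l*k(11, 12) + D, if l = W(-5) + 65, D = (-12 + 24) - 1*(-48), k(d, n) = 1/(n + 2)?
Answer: 907/14 ≈ 64.786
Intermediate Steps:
k(d, n) = 1/(2 + n)
D = 60 (D = 12 + 48 = 60)
l = 67 (l = (-3 - 1*(-5)) + 65 = (-3 + 5) + 65 = 2 + 65 = 67)
l*k(11, 12) + D = 67/(2 + 12) + 60 = 67/14 + 60 = 907/14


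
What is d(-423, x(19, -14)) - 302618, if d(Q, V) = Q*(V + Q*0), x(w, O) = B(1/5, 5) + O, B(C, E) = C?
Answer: -1483903/5 ≈ -2.9678e+5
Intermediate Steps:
x(w, O) = ⅕ + O (x(w, O) = 1/5 + O = ⅕ + O)
d(Q, V) = Q*V (d(Q, V) = Q*(V + 0) = Q*V)
d(-423, x(19, -14)) - 302618 = -423*(⅕ - 14) - 302618 = -423*(-69/5) - 302618 = 29187/5 - 302618 = -1483903/5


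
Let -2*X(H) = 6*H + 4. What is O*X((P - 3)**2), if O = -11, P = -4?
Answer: 1639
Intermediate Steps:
X(H) = -2 - 3*H (X(H) = -(6*H + 4)/2 = -(4 + 6*H)/2 = -2 - 3*H)
O*X((P - 3)**2) = -11*(-2 - 3*(-4 - 3)**2) = -11*(-2 - 3*(-7)**2) = -11*(-2 - 3*49) = -11*(-2 - 147) = -11*(-149) = 1639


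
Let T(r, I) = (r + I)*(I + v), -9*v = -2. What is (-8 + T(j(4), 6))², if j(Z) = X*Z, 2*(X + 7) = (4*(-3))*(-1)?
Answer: 1600/81 ≈ 19.753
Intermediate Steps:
v = 2/9 (v = -⅑*(-2) = 2/9 ≈ 0.22222)
X = -1 (X = -7 + ((4*(-3))*(-1))/2 = -7 + (-12*(-1))/2 = -7 + (½)*12 = -7 + 6 = -1)
j(Z) = -Z
T(r, I) = (2/9 + I)*(I + r) (T(r, I) = (r + I)*(I + 2/9) = (I + r)*(2/9 + I) = (2/9 + I)*(I + r))
(-8 + T(j(4), 6))² = (-8 + (6² + (2/9)*6 + 2*(-1*4)/9 + 6*(-1*4)))² = (-8 + (36 + 4/3 + (2/9)*(-4) + 6*(-4)))² = (-8 + (36 + 4/3 - 8/9 - 24))² = (-8 + 112/9)² = (40/9)² = 1600/81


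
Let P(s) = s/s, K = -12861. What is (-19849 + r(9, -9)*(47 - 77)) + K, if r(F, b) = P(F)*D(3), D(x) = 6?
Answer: -32890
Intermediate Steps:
P(s) = 1
r(F, b) = 6 (r(F, b) = 1*6 = 6)
(-19849 + r(9, -9)*(47 - 77)) + K = (-19849 + 6*(47 - 77)) - 12861 = (-19849 + 6*(-30)) - 12861 = (-19849 - 180) - 12861 = -20029 - 12861 = -32890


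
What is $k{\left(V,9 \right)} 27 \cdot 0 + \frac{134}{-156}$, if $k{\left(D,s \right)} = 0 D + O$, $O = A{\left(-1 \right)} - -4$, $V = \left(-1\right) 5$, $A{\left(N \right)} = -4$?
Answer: $- \frac{67}{78} \approx -0.85897$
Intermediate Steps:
$V = -5$
$O = 0$ ($O = -4 - -4 = -4 + 4 = 0$)
$k{\left(D,s \right)} = 0$ ($k{\left(D,s \right)} = 0 D + 0 = 0 + 0 = 0$)
$k{\left(V,9 \right)} 27 \cdot 0 + \frac{134}{-156} = 0 \cdot 27 \cdot 0 + \frac{134}{-156} = 0 \cdot 0 + 134 \left(- \frac{1}{156}\right) = 0 - \frac{67}{78} = - \frac{67}{78}$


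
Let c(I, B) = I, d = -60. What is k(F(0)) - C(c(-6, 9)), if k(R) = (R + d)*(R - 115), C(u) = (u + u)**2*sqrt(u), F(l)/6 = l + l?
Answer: 6900 - 144*I*sqrt(6) ≈ 6900.0 - 352.73*I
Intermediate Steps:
F(l) = 12*l (F(l) = 6*(l + l) = 6*(2*l) = 12*l)
C(u) = 4*u**(5/2) (C(u) = (2*u)**2*sqrt(u) = (4*u**2)*sqrt(u) = 4*u**(5/2))
k(R) = (-115 + R)*(-60 + R) (k(R) = (R - 60)*(R - 115) = (-60 + R)*(-115 + R) = (-115 + R)*(-60 + R))
k(F(0)) - C(c(-6, 9)) = (6900 + (12*0)**2 - 2100*0) - 4*(-6)**(5/2) = (6900 + 0**2 - 175*0) - 4*36*I*sqrt(6) = (6900 + 0 + 0) - 144*I*sqrt(6) = 6900 - 144*I*sqrt(6)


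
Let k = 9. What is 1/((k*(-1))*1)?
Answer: -1/9 ≈ -0.11111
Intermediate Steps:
1/((k*(-1))*1) = 1/((9*(-1))*1) = 1/(-9*1) = 1/(-9) = -1/9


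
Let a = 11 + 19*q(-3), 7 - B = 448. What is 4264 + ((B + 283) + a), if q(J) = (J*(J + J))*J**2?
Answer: 7195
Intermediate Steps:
B = -441 (B = 7 - 1*448 = 7 - 448 = -441)
q(J) = 2*J**4 (q(J) = (J*(2*J))*J**2 = (2*J**2)*J**2 = 2*J**4)
a = 3089 (a = 11 + 19*(2*(-3)**4) = 11 + 19*(2*81) = 11 + 19*162 = 11 + 3078 = 3089)
4264 + ((B + 283) + a) = 4264 + ((-441 + 283) + 3089) = 4264 + (-158 + 3089) = 4264 + 2931 = 7195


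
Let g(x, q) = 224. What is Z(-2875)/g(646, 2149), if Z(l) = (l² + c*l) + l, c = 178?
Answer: 968875/28 ≈ 34603.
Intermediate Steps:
Z(l) = l² + 179*l (Z(l) = (l² + 178*l) + l = l² + 179*l)
Z(-2875)/g(646, 2149) = -2875*(179 - 2875)/224 = -2875*(-2696)*(1/224) = 7751000*(1/224) = 968875/28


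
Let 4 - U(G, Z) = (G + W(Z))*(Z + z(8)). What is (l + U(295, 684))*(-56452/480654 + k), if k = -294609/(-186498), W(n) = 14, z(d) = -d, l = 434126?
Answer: 273375249655655/830009349 ≈ 3.2936e+5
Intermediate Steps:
U(G, Z) = 4 - (-8 + Z)*(14 + G) (U(G, Z) = 4 - (G + 14)*(Z - 1*8) = 4 - (14 + G)*(Z - 8) = 4 - (14 + G)*(-8 + Z) = 4 - (-8 + Z)*(14 + G))
k = 98203/62166 (k = -294609*(-1/186498) = 98203/62166 ≈ 1.5797)
(l + U(295, 684))*(-56452/480654 + k) = (434126 + (116 - 14*684 + 8*295 - 1*295*684))*(-56452/480654 + 98203/62166) = (434126 + (116 - 9576 + 2360 - 201780))*(-56452*1/480654 + 98203/62166) = (434126 - 208880)*(-28226/240327 + 98203/62166) = 225246*(7282044955/4980056094) = 273375249655655/830009349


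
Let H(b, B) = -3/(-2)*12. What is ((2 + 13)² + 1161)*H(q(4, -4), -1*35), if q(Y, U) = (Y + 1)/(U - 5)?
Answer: 24948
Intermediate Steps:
q(Y, U) = (1 + Y)/(-5 + U)
H(b, B) = 18 (H(b, B) = -3*(-½)*12 = (3/2)*12 = 18)
((2 + 13)² + 1161)*H(q(4, -4), -1*35) = ((2 + 13)² + 1161)*18 = (15² + 1161)*18 = (225 + 1161)*18 = 1386*18 = 24948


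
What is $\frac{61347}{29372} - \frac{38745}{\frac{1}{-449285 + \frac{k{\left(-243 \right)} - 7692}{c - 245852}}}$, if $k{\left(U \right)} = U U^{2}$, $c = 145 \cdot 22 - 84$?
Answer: $\frac{1266309712185093249}{72754444} \approx 1.7405 \cdot 10^{10}$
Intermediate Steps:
$c = 3106$ ($c = 3190 - 84 = 3106$)
$k{\left(U \right)} = U^{3}$
$\frac{61347}{29372} - \frac{38745}{\frac{1}{-449285 + \frac{k{\left(-243 \right)} - 7692}{c - 245852}}} = \frac{61347}{29372} - \frac{38745}{\frac{1}{-449285 + \frac{\left(-243\right)^{3} - 7692}{3106 - 245852}}} = 61347 \cdot \frac{1}{29372} - \frac{38745}{\frac{1}{-449285 + \frac{-14348907 - 7692}{-242746}}} = \frac{61347}{29372} - \frac{38745}{\frac{1}{-449285 - - \frac{14356599}{242746}}} = \frac{61347}{29372} - \frac{38745}{\frac{1}{-449285 + \frac{14356599}{242746}}} = \frac{61347}{29372} - \frac{38745}{\frac{1}{- \frac{109047780011}{242746}}} = \frac{61347}{29372} - \frac{38745}{- \frac{242746}{109047780011}} = \frac{61347}{29372} - - \frac{603579462360885}{34678} = \frac{61347}{29372} + \frac{603579462360885}{34678} = \frac{1266309712185093249}{72754444}$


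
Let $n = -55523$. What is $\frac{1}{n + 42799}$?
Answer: $- \frac{1}{12724} \approx -7.8592 \cdot 10^{-5}$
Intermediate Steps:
$\frac{1}{n + 42799} = \frac{1}{-55523 + 42799} = \frac{1}{-12724} = - \frac{1}{12724}$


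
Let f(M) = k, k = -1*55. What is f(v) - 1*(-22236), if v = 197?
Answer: 22181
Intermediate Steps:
k = -55
f(M) = -55
f(v) - 1*(-22236) = -55 - 1*(-22236) = -55 + 22236 = 22181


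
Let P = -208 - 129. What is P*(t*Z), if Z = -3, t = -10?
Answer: -10110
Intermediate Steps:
P = -337
P*(t*Z) = -(-3370)*(-3) = -337*30 = -10110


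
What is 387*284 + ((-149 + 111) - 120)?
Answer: 109750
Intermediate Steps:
387*284 + ((-149 + 111) - 120) = 109908 + (-38 - 120) = 109908 - 158 = 109750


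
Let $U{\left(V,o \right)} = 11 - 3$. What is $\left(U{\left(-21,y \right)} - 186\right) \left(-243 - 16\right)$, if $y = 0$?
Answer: $46102$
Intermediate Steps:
$U{\left(V,o \right)} = 8$
$\left(U{\left(-21,y \right)} - 186\right) \left(-243 - 16\right) = \left(8 - 186\right) \left(-243 - 16\right) = - 178 \left(-243 - 16\right) = \left(-178\right) \left(-259\right) = 46102$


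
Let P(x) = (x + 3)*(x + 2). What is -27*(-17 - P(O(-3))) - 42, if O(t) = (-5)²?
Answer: 20829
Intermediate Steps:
O(t) = 25
P(x) = (2 + x)*(3 + x) (P(x) = (3 + x)*(2 + x) = (2 + x)*(3 + x))
-27*(-17 - P(O(-3))) - 42 = -27*(-17 - (6 + 25² + 5*25)) - 42 = -27*(-17 - (6 + 625 + 125)) - 42 = -27*(-17 - 1*756) - 42 = -27*(-17 - 756) - 42 = -27*(-773) - 42 = 20871 - 42 = 20829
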